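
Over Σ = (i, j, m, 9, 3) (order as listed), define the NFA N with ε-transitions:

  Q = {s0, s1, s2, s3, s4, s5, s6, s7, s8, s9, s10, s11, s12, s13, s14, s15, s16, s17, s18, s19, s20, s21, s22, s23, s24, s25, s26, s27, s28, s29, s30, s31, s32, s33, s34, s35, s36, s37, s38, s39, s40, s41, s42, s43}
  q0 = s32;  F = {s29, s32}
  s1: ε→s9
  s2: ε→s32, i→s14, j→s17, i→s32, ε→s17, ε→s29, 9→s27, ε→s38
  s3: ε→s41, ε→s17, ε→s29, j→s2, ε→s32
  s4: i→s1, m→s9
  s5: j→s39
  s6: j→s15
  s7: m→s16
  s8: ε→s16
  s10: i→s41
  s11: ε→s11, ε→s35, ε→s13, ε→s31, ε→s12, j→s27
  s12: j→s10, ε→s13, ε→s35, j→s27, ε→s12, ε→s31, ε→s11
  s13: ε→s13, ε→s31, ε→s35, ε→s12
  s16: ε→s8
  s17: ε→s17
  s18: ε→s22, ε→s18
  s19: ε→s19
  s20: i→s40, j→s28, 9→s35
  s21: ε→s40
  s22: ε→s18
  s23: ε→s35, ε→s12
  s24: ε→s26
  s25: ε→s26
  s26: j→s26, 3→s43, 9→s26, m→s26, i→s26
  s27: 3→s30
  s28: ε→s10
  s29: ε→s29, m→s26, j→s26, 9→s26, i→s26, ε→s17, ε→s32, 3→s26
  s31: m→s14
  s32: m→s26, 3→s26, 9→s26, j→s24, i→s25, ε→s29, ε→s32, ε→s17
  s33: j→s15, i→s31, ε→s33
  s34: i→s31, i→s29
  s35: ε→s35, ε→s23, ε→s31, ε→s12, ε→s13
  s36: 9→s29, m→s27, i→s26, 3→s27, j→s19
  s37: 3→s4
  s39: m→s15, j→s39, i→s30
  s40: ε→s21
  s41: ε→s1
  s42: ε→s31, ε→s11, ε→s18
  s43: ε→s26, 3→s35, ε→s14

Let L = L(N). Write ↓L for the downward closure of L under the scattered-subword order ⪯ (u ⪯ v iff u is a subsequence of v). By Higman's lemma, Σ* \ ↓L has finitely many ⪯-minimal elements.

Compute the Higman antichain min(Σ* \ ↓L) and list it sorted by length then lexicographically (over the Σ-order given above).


Antichain: [i, j, m, 9, 3].

|Q|=44, |F|=2, |δ|=103 (55 ε).
min D↑ (2 st, q0=0, F={1}): 0:i→1,j→1,m→1,9→1,3→1 1:i→1,j→1,m→1,9→1,3→1 (ε-aug+det+¬).
'i': N↓-sim [20, 16] end={s1,s10,s11,s12,s13,s14,s23,s25,s26,s27,s30,s31,…} ∉↓L; 1/1 single-dels accept.
'j': N↓-sim [20, 16] end={s1,s10,s11,s12,s13,s14,s23,s24,s26,s27,s30,s31,…} rej; 1/1 deletions ∈↓L.
'm': N↓-sim [20, 15] end={s1,s10,s11,s12,s13,s14,s23,s26,s27,s30,s31,s35,…} ∉↓L; 1/1 deletions ∈↓L.
'9': run [20, 15] end={s1,s10,s11,s12,s13,s14,s23,s26,s27,s30,s31,s35,…} ∉↓L; 1/1 single-dels accept.
'3': run [20, 15] end={s1,s10,s11,s12,s13,s14,s23,s26,s27,s30,s31,s35,…} — reject; 1/1 del acc.
5 words, ⪯-incomp.


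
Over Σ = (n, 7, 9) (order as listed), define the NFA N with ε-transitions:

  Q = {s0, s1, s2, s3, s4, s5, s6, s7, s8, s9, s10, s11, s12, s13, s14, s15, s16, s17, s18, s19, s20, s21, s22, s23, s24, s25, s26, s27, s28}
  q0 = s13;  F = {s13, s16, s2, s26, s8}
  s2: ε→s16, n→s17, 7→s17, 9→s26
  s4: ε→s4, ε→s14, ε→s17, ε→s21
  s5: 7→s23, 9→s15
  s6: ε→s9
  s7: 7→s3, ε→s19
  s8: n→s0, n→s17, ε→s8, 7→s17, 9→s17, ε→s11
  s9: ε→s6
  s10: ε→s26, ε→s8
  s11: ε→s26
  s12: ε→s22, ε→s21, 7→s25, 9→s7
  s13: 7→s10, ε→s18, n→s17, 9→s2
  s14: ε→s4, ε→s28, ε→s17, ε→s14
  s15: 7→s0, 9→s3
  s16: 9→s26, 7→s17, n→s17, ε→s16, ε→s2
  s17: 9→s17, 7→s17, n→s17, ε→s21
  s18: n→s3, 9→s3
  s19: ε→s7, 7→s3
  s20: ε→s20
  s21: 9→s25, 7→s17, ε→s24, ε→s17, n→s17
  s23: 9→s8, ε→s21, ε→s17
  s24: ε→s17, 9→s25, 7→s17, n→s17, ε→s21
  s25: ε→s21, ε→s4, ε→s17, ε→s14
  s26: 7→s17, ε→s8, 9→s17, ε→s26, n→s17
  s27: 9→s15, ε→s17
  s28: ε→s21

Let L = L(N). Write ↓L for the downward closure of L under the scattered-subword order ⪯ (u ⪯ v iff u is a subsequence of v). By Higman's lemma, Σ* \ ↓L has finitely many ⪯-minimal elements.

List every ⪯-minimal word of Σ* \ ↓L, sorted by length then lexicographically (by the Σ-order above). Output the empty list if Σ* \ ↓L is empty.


A = [n, 77, 79, 97, 999].

|Q|=29, |F|=5, |δ|=76 (39 ε).
min D↑ (4 st, q0=0, F={1}): 0:n→1,7→2,9→3 1:n→1,7→1,9→1 2:n→1,7→1,9→1 3:n→1,7→1,9→2 [Hopcroft].
'n': N↓-sim [17, 9] end={s0,s14,s17,s21,s24,s25,s28,s3,s4} — reject; 1/1 del acc.
'77': |S_i|=[17, 12, 7] end={s14,s17,s21,s24,s25,s28,s4} ∉↓L; 2/2 single-dels accept.
'79': N↓-sim [17, 12, 7] end={s14,s17,s21,s24,s25,s28,s4} ∉↓L; 2/2 deletions ∈↓L.
'97': N↓-sim [17, 14, 7] end={s14,s17,s21,s24,s25,s28,s4} — reject; 2/2 deletions ∈↓L.
'999': N↓-sim [17, 14, 11, 7] end={s14,s17,s21,s24,s25,s28,s4} ∉↓L; 3/3 single-dels accept.
5 obstructions.


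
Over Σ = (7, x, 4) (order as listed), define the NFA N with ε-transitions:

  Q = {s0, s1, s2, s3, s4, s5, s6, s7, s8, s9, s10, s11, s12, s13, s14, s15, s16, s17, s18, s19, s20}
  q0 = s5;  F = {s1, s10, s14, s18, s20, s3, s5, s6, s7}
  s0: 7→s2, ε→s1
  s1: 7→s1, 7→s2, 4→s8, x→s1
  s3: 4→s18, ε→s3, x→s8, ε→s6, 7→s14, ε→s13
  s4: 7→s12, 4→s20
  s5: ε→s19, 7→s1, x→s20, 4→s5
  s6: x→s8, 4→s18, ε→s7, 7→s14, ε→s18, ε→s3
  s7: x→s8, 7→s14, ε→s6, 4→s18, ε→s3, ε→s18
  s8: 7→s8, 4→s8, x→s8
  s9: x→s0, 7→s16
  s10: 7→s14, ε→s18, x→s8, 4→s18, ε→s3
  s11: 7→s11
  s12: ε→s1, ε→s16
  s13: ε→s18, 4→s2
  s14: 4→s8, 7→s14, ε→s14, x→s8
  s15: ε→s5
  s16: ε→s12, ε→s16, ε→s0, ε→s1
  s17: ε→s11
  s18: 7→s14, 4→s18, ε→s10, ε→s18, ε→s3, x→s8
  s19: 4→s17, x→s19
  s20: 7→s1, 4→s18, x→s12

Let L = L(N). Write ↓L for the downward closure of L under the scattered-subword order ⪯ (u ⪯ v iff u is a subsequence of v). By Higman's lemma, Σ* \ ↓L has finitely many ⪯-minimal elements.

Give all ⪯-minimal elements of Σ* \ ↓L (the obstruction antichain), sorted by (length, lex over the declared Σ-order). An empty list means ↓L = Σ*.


|Q|=21, |F|=9, |δ|=66 (26 ε).
min D↑ (6 st, q0=0, F={3}): 0:7→1,x→2,4→0 1:7→1,x→1,4→3 2:7→1,x→1,4→4 3:7→3,x→3,4→3 4:7→5,x→3,4→4 5:7→5,x→3,4→3.
'74': N↓-sim [18, 5, 1] end={s8} ∉↓L; 2/2 del acc.
'xx4': |S_i|=[18, 17, 9, 3] end={s11,s17,s8} rej; 3/3 del acc.
'x4x': run [18, 17, 11, 1] end={s8} rej; 3/3 single-dels accept.
3 words, ⪯-incomp.

min(Σ*\↓L) = [74, xx4, x4x].


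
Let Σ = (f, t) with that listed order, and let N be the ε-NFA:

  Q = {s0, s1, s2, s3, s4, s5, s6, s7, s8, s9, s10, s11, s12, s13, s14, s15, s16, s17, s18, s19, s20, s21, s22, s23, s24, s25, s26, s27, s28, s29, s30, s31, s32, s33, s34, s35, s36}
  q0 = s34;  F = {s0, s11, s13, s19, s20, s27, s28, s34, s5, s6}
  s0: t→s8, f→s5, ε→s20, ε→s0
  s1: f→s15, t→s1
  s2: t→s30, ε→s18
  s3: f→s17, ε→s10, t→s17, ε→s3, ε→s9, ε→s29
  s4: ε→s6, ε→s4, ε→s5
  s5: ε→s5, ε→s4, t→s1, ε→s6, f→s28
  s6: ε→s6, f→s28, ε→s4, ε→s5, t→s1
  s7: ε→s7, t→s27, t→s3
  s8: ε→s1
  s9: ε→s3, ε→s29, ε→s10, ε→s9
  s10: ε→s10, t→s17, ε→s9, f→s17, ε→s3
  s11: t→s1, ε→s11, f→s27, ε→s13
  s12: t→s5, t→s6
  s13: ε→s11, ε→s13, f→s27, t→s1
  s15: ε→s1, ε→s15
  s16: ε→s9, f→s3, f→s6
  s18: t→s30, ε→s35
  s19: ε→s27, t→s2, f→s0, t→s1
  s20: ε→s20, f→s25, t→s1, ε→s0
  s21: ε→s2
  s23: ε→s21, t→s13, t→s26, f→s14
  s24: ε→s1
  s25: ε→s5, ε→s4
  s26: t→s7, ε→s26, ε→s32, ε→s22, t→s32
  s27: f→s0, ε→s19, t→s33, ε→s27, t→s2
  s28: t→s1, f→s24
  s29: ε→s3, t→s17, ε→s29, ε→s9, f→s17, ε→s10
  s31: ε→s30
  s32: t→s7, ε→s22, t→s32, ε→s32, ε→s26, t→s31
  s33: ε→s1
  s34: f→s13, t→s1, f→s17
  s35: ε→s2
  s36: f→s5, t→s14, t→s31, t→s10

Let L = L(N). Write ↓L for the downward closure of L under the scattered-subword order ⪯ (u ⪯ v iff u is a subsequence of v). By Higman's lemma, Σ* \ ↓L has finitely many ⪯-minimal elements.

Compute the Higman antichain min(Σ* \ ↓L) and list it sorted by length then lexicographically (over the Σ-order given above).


|Q|=37, |F|=10, |δ|=107 (56 ε).
min D↑ (7 st, q0=0, F={2}): 0:f→1,t→2 1:f→3,t→2 2:f→2,t→2 3:f→4,t→2 4:f→5,t→2 5:f→6,t→2 6:f→2,t→2 [Hopcroft].
't': N↓-sim [22, 8] end={s1,s15,s18,s2,s30,s33,s35,s8} — reject; 1/1 single-dels accept.
'ffffff': N↓-sim [22, 21, 18, 11, 8, 4, 3] end={s1,s15,s24} rej; 6/6 deletions ∈↓L.
2 words, ⪯-incomp.

min(Σ*\↓L) = [t, ffffff].


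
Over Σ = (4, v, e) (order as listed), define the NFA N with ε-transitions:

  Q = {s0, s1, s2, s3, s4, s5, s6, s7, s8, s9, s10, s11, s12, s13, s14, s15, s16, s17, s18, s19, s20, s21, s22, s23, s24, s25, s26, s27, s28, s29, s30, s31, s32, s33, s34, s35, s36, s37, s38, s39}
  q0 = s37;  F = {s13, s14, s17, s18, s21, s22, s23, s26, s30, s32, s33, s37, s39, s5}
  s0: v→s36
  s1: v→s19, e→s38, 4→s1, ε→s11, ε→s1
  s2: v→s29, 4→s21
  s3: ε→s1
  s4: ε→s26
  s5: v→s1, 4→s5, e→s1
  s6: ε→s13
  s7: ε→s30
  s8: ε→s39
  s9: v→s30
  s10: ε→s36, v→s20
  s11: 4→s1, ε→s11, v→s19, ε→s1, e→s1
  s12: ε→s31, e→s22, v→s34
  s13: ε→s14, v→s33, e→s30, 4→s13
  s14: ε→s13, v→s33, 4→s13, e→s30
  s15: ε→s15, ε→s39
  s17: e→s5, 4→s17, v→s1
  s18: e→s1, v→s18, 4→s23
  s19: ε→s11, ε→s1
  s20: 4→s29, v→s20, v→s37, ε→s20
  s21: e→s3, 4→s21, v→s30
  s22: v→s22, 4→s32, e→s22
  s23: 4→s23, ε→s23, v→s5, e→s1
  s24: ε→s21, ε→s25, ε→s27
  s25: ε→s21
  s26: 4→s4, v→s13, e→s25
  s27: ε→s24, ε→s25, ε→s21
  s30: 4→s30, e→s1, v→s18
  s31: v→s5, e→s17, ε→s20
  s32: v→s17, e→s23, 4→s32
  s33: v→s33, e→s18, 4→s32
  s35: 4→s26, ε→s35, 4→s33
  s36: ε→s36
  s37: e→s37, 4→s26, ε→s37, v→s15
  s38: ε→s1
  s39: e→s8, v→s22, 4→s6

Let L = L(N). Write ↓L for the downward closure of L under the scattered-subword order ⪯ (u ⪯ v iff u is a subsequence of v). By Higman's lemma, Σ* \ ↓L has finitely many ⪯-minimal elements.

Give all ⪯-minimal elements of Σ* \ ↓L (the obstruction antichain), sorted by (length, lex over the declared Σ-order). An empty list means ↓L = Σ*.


min(Σ*\↓L) = [4ee, vv4vv].

|Q|=40, |F|=14, |δ|=93 (31 ε).
min D↑ (14 st, q0=0, F={8}): 0:4→1,v→2,e→0 1:4→1,v→3,e→4 2:4→3,v→5,e→2 3:4→3,v→6,e→7 4:4→4,v→7,e→8 5:4→9,v→5,e→5 6:4→9,v→6,e→10 7:4→7,v→10,e→8 8:4→8,v→8,e→8 9:4→9,v→11,e→12 10:4→12,v→10,e→8 11:4→11,v→8,e→13 12:4→12,v→13,e→8 13:4→13,v→8,e→8 (ε-aug+det+¬).
'4ee': N↓-sim [24, 19, 11, 5] end={s1,s11,s19,s3,s38} — reject; 3/3 deletions ∈↓L.
'vv4vv': |S_i|=[24, 18, 11, 8, 6, 4] end={s1,s11,s19,s38} ∉↓L; 5/5 del acc.
2 words, ⪯-incomp.


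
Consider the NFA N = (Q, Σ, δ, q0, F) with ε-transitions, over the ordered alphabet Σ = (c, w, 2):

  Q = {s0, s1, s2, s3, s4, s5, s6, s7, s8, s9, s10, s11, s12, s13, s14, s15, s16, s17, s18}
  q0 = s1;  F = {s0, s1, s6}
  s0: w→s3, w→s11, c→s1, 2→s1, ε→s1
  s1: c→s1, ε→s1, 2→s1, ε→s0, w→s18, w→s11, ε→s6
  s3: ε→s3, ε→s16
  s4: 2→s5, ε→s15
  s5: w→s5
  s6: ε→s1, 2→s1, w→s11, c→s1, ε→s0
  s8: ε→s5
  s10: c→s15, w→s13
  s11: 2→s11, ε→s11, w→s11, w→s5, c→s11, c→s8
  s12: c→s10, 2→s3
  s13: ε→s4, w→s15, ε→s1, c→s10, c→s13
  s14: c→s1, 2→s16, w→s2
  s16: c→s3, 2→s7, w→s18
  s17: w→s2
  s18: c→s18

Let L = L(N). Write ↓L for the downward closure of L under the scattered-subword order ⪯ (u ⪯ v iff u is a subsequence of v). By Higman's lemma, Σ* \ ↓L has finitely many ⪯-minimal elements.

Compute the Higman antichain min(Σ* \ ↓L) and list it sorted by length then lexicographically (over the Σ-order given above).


|Q|=19, |F|=3, |δ|=46 (13 ε).
min D↑ (2 st, q0=0, F={1}): 0:c→0,w→1,2→0 1:c→1,w→1,2→1.
'w': |S_i|=[10, 7] end={s11,s16,s18,s3,s5,s7,s8} ∉↓L; 1/1 deletions ∈↓L.
1 words, ⪯-incomp.

A = [w].


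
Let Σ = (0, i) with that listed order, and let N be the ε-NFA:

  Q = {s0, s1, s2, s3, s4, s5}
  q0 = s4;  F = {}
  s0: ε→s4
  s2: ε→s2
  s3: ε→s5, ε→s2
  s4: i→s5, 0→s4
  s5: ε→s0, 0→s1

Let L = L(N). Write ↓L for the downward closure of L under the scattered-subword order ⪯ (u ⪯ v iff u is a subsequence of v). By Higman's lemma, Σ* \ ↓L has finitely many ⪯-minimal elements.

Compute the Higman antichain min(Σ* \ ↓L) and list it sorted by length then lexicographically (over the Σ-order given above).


Antichain: [ε].

|Q|=6, |F|=0, |δ|=8 (5 ε).
min D↑ (1 st, q0=0, F={0}): 0:0→0,i→0.
ε ∈ L(D↑) ⇒ ↓L = ∅.


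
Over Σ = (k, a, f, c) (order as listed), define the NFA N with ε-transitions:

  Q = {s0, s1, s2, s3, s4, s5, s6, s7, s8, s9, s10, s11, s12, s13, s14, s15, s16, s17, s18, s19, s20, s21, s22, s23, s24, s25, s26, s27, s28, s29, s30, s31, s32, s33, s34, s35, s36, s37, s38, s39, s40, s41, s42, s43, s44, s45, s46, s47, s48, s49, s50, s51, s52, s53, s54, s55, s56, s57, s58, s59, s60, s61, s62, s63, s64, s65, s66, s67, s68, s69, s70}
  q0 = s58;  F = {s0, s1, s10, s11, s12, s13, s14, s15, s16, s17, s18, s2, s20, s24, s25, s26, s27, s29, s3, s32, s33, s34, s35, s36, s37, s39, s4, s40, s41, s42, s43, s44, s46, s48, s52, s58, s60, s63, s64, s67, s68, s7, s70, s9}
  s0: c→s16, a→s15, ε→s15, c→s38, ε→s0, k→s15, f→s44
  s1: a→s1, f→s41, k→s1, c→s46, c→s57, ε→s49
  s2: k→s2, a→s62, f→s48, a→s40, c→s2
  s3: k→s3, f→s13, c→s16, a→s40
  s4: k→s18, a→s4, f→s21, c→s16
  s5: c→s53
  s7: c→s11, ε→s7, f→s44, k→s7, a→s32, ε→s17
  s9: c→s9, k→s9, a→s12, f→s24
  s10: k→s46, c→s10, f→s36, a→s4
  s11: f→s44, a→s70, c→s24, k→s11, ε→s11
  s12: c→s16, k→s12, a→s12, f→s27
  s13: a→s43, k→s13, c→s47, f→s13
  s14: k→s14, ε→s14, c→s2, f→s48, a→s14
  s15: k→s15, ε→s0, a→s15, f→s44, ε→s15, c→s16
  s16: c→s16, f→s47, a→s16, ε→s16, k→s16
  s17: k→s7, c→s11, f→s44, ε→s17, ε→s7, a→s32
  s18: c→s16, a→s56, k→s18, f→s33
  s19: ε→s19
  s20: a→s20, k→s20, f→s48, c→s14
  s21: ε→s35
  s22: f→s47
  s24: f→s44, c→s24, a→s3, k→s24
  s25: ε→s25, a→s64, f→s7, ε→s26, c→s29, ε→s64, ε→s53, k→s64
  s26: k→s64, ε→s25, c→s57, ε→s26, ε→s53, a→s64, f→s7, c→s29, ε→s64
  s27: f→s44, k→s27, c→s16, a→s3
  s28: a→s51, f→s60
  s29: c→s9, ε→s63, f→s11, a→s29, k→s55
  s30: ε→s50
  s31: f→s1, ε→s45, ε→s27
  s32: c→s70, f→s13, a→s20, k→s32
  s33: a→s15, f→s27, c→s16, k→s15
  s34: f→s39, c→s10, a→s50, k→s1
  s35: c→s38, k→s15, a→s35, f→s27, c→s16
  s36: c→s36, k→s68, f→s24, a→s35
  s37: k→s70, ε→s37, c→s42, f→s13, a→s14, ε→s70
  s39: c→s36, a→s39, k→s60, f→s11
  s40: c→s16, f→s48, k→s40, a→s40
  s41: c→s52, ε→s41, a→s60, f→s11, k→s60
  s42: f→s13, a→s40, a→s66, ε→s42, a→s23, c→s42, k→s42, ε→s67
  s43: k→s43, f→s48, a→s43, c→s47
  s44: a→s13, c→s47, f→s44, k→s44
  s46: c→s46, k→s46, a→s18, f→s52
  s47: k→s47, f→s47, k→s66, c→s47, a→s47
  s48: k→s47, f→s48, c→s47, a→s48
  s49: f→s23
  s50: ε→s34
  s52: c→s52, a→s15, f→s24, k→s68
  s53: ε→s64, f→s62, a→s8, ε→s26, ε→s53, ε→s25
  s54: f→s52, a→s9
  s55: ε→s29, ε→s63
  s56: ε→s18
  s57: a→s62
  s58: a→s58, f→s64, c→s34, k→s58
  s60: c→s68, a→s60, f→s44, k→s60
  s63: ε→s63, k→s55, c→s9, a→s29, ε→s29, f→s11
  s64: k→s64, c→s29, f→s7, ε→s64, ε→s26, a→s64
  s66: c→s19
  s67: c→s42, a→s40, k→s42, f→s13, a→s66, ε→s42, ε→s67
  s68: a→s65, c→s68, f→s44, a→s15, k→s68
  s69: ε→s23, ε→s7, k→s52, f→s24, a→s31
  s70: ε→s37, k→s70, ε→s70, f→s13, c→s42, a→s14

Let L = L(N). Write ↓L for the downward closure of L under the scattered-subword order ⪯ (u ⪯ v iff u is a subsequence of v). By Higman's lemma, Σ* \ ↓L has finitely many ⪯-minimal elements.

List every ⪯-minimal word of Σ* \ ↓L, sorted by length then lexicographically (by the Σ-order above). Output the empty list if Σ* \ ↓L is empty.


Antichain: [fffc, cfkfc, ccacf, ffaafk, ckfafc].

|Q|=71, |F|=44, |δ|=254 (49 ε).
min D↑ (38 st, q0=0, F={20}): 0:k→0,a→0,f→1,c→2 1:k→1,a→1,f→3,c→4 2:k→5,a→2,f→6,c→7 3:k→3,a→8,f→9,c→10 4:k→4,a→4,f→10,c→11 5:k→5,a→5,f→12,c→13 6:k→14,a→6,f→10,c→15 7:k→13,a→16,f→15,c→7 8:k→8,a→17,f→18,c→19 9:k→9,a→18,f→9,c→20 10:k→10,a→19,f→9,c→21 11:k→11,a→22,f→21,c→11 12:k→14,a→14,f→10,c→23 13:k→13,a→24,f→23,c→13 14:k→14,a→14,f→9,c→25 15:k→25,a→26,f→21,c→15 16:k→24,a→16,f→26,c→27 17:k→17,a→17,f→28,c→29 18:k→18,a→30,f→18,c→20 19:k→19,a→29,f→18,c→31 20:k→20,a→20,f→20,c→20 21:k→21,a→32,f→9,c→21 22:k→22,a→22,f→33,c→27 23:k→25,a→34,f→21,c→23 24:k→24,a→24,f→35,c→27 25:k→25,a→34,f→9,c→25 26:k→34,a→26,f→33,c→27 27:k→27,a→27,f→20,c→27 28:k→20,a→28,f→28,c→20 29:k→29,a→29,f→28,c→36 30:k→30,a→30,f→28,c→20 31:k→31,a→37,f→18,c→31 32:k→32,a→37,f→18,c→27 33:k→33,a→32,f→9,c→27 34:k→34,a→34,f→9,c→27 35:k→34,a→34,f→33,c→27 36:k→36,a→37,f→28,c→36 37:k→37,a→37,f→28,c→27 [Hopcroft].
'fffc': |S_i|=[59, 49, 25, 7, 3] end={s19,s47,s66} ∉↓L; 4/4 deletions ∈↓L.
'cfkfc': N↓-sim [59, 49, 34, 27, 7, 3] end={s19,s47,s66} — reject; 5/5 single-dels accept.
'ccacf': N↓-sim [59, 49, 35, 24, 5, 3] end={s19,s47,s66} ∉↓L; 5/5 single-dels accept.
'ffaafk': run [59, 49, 25, 19, 12, 4, 3] end={s19,s47,s66} ∉↓L; 6/6 del acc.
'ckfafc': |S_i|=[59, 49, 41, 30, 24, 7, 3] end={s19,s47,s66} ∉↓L; 6/6 deletions ∈↓L.
5 words, ⪯-incomp.


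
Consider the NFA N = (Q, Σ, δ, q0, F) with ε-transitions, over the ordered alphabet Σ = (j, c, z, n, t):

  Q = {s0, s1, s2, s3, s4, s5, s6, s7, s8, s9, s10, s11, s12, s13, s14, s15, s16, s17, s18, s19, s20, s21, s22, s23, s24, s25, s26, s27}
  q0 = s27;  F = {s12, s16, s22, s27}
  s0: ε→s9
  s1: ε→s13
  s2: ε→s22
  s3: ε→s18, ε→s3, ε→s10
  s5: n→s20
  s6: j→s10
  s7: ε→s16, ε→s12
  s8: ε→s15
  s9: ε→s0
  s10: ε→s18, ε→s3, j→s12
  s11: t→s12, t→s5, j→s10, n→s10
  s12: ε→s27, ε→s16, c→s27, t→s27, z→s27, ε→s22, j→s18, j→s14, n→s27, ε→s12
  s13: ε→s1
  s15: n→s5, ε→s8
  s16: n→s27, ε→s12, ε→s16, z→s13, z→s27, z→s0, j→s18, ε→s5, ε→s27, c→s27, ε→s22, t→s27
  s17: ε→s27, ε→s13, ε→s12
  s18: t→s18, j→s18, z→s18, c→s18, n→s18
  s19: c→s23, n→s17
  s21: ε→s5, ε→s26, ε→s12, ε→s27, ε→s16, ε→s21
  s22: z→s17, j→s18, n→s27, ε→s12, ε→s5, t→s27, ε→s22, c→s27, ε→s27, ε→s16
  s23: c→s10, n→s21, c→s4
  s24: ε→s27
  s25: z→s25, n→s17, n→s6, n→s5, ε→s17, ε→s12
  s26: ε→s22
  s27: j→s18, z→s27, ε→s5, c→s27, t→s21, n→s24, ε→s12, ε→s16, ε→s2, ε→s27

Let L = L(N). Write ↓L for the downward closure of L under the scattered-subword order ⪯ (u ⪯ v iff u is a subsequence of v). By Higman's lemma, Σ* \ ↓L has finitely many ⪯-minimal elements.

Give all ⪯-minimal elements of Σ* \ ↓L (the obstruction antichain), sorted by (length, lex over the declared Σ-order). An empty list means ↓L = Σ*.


|Q|=28, |F|=4, |δ|=91 (46 ε).
min D↑ (2 st, q0=0, F={1}): 0:j→1,c→0,z→0,n→0,t→0 1:j→1,c→1,z→1,n→1,t→1 (ε-aug+det+¬).
'j': run [17, 2] end={s14,s18} ∉↓L; 1/1 single-dels accept.
1 words, ⪯-incomp.

min(Σ*\↓L) = [j].


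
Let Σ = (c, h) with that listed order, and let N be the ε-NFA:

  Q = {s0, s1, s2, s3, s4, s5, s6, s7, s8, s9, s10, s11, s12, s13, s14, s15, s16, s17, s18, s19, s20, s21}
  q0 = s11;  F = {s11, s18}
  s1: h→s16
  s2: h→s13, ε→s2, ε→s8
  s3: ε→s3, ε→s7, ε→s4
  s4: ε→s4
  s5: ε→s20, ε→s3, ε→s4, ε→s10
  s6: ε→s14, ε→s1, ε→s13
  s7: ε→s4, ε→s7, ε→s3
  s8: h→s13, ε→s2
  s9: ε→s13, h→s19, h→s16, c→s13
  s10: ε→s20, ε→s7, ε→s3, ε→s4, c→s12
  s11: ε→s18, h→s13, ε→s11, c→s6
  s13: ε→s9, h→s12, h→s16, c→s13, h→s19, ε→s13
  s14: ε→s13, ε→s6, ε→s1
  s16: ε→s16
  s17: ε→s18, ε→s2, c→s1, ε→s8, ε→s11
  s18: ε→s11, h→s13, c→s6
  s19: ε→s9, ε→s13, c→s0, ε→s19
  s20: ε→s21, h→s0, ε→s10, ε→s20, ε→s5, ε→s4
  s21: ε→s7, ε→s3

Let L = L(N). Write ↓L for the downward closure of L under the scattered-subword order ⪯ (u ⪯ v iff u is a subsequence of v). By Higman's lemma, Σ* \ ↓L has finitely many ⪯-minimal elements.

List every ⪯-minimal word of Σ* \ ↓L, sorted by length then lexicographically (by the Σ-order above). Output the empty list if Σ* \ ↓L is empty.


A = [c, h].

|Q|=22, |F|=2, |δ|=63 (45 ε).
min D↑ (2 st, q0=0, F={1}): 0:c→1,h→1 1:c→1,h→1.
'c': N↓-sim [11, 9] end={s0,s1,s12,s13,s14,s16,s19,s6,s9} — reject; 1/1 single-dels accept.
'h': N↓-sim [11, 6] end={s0,s12,s13,s16,s19,s9} — reject; 1/1 single-dels accept.
2 obstructions.


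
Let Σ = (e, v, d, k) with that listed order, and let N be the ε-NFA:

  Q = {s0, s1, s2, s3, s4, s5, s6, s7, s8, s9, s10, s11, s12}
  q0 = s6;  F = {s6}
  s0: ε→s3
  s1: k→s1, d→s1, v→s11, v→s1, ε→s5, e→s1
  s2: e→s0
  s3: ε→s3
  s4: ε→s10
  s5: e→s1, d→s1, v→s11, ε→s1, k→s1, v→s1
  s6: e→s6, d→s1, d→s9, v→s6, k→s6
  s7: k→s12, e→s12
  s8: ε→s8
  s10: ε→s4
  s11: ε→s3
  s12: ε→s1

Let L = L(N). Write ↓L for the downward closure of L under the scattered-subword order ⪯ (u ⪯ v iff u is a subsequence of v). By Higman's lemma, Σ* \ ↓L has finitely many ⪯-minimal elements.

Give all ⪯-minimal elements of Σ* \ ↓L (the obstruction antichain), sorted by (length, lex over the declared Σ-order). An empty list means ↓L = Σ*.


min(Σ*\↓L) = [d].

|Q|=13, |F|=1, |δ|=27 (9 ε).
min D↑ (2 st, q0=0, F={1}): 0:e→0,v→0,d→1,k→0 1:e→1,v→1,d→1,k→1 (ε-aug+det+¬).
'd': run [6, 5] end={s1,s11,s3,s5,s9} rej; 1/1 single-dels accept.
1 obstructions.


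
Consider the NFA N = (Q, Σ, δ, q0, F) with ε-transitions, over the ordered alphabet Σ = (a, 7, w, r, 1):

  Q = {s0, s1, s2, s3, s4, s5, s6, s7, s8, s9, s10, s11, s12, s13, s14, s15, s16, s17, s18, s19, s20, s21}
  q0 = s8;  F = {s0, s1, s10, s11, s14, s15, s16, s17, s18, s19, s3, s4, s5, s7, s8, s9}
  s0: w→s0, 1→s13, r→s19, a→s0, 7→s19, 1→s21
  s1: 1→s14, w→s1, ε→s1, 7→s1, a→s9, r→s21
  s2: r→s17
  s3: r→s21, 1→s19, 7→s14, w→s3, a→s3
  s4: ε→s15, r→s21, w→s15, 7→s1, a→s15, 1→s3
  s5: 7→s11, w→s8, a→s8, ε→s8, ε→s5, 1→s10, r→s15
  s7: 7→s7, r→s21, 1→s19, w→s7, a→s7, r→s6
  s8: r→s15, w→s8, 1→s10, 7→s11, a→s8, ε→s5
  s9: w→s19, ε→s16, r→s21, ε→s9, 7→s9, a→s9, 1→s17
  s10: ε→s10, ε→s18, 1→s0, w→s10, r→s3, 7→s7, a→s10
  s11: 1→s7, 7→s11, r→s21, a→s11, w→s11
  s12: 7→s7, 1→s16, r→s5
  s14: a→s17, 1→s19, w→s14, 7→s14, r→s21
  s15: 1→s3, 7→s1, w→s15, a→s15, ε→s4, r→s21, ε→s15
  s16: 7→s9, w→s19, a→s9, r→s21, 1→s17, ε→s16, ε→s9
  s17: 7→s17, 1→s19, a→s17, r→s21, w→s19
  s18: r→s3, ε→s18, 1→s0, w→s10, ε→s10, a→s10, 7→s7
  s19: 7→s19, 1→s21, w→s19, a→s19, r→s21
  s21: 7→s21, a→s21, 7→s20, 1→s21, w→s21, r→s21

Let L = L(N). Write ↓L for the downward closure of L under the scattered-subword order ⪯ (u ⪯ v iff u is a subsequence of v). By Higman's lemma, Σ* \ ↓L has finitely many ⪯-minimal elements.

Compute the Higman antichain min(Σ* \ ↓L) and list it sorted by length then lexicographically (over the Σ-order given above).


|Q|=22, |F|=16, |δ|=107 (15 ε).
min D↑ (13 st, q0=0, F={4}): 0:a→0,7→1,w→0,r→2,1→3 1:a→1,7→1,w→1,r→4,1→5 2:a→2,7→6,w→2,r→4,1→7 3:a→3,7→5,w→3,r→7,1→8 4:a→4,7→4,w→4,r→4,1→4 5:a→5,7→5,w→5,r→4,1→9 6:a→10,7→6,w→6,r→4,1→11 7:a→7,7→11,w→7,r→4,1→9 8:a→8,7→9,w→8,r→9,1→4 9:a→9,7→9,w→9,r→4,1→4 10:a→10,7→10,w→9,r→4,1→12 11:a→12,7→11,w→11,r→4,1→9 12:a→12,7→12,w→9,r→4,1→9 (ε-aug+det+¬).
'7r': N↓-sim [20, 11, 3] end={s20,s21,s6} rej; 2/2 del acc.
'rr': run [20, 12, 2] end={s20,s21} ∉↓L; 2/2 single-dels accept.
'111': N↓-sim [20, 12, 5, 3] end={s13,s20,s21} — reject; 3/3 deletions ∈↓L.
'r7aw1': N↓-sim [20, 12, 8, 6, 3, 2] end={s20,s21} rej; 5/5 single-dels accept.
4 minimals (antichain).

Antichain: [7r, rr, 111, r7aw1].


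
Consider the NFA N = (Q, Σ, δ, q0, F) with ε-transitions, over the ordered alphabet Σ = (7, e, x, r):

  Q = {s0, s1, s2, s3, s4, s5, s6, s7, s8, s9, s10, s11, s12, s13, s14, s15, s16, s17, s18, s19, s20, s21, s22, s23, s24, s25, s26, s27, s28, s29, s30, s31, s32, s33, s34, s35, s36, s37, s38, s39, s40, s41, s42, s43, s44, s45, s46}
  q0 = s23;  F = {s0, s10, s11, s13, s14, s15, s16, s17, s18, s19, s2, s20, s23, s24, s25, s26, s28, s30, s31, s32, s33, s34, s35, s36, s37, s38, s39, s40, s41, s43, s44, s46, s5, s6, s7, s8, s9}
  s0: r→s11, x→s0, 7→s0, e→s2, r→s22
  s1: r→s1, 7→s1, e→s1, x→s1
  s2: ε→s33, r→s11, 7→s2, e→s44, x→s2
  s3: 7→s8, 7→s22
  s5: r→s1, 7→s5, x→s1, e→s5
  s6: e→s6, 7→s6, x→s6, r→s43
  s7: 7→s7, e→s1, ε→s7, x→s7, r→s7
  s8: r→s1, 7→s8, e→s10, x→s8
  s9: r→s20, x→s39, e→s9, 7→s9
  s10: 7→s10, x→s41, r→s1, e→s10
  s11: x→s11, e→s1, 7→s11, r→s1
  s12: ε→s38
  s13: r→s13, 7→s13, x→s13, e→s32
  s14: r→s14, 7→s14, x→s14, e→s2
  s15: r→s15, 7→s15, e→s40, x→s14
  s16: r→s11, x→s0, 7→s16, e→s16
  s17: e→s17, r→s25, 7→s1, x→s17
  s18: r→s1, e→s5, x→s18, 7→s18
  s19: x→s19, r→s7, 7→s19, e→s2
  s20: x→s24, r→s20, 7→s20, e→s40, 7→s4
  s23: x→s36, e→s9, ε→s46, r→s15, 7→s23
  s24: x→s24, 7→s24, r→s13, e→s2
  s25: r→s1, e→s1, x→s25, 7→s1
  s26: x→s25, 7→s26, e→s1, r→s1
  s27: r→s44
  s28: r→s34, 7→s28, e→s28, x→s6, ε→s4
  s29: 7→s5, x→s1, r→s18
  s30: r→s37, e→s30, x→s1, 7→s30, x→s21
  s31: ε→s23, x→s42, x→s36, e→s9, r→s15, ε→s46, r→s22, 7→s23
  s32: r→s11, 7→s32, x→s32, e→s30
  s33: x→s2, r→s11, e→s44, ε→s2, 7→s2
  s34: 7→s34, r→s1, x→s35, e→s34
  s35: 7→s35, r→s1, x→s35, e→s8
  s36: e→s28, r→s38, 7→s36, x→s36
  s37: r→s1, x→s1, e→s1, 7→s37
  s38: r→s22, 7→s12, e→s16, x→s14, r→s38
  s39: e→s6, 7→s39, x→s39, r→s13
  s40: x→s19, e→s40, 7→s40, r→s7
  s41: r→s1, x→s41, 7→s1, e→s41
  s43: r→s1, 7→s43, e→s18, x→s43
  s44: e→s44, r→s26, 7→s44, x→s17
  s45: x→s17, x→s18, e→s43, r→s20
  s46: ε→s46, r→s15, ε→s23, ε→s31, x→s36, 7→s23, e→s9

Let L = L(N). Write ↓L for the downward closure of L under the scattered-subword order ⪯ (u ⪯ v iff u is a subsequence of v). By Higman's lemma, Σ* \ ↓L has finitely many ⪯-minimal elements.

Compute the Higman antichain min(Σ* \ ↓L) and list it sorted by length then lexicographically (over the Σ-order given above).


Antichain: [xerr, rere, exreex, rxeex7].

|Q|=47, |F|=37, |δ|=179 (11 ε).
min D↑ (35 st, q0=0, F={21}): 0:7→0,e→1,x→2,r→3 1:7→1,e→1,x→4,r→5 2:7→2,e→6,x→2,r→7 3:7→3,e→8,x→9,r→3 4:7→4,e→10,x→4,r→11 5:7→5,e→8,x→12,r→5 6:7→6,e→6,x→10,r→13 7:7→7,e→14,x→9,r→7 8:7→8,e→8,x→15,r→16 9:7→9,e→17,x→9,r→9 10:7→10,e→10,x→10,r→18 11:7→11,e→19,x→11,r→11 12:7→12,e→17,x→12,r→11 13:7→13,e→13,x→20,r→21 14:7→14,e→14,x→22,r→23 15:7→15,e→17,x→15,r→16 16:7→16,e→21,x→16,r→16 17:7→17,e→24,x→17,r→23 18:7→18,e→25,x→18,r→21 19:7→19,e→26,x→19,r→23 20:7→20,e→27,x→20,r→21 21:7→21,e→21,x→21,r→21 22:7→22,e→17,x→22,r→23 23:7→23,e→21,x→23,r→21 24:7→24,e→24,x→28,r→29 25:7→25,e→30,x→25,r→21 26:7→26,e→26,x→21,r→31 27:7→27,e→32,x→27,r→21 28:7→21,e→28,x→28,r→33 29:7→29,e→21,x→33,r→21 30:7→30,e→30,x→21,r→21 31:7→31,e→21,x→21,r→21 32:7→32,e→32,x→34,r→21 33:7→21,e→21,x→33,r→21 34:7→21,e→34,x→34,r→21 (ε-aug+det+¬).
'xerr': |S_i|=[43, 36, 26, 14, 1] end={s1} rej; 4/4 deletions ∈↓L.
'rere': |S_i|=[43, 34, 25, 7, 1] end={s1} ∉↓L; 4/4 deletions ∈↓L.
'exreex': N↓-sim [43, 34, 27, 14, 8, 5, 2] end={s1,s21} ∉↓L; 6/6 del acc.
'rxeex7': |S_i|=[43, 34, 26, 17, 11, 5, 1] end={s1} rej; 6/6 del acc.
4 words, ⪯-incomp.


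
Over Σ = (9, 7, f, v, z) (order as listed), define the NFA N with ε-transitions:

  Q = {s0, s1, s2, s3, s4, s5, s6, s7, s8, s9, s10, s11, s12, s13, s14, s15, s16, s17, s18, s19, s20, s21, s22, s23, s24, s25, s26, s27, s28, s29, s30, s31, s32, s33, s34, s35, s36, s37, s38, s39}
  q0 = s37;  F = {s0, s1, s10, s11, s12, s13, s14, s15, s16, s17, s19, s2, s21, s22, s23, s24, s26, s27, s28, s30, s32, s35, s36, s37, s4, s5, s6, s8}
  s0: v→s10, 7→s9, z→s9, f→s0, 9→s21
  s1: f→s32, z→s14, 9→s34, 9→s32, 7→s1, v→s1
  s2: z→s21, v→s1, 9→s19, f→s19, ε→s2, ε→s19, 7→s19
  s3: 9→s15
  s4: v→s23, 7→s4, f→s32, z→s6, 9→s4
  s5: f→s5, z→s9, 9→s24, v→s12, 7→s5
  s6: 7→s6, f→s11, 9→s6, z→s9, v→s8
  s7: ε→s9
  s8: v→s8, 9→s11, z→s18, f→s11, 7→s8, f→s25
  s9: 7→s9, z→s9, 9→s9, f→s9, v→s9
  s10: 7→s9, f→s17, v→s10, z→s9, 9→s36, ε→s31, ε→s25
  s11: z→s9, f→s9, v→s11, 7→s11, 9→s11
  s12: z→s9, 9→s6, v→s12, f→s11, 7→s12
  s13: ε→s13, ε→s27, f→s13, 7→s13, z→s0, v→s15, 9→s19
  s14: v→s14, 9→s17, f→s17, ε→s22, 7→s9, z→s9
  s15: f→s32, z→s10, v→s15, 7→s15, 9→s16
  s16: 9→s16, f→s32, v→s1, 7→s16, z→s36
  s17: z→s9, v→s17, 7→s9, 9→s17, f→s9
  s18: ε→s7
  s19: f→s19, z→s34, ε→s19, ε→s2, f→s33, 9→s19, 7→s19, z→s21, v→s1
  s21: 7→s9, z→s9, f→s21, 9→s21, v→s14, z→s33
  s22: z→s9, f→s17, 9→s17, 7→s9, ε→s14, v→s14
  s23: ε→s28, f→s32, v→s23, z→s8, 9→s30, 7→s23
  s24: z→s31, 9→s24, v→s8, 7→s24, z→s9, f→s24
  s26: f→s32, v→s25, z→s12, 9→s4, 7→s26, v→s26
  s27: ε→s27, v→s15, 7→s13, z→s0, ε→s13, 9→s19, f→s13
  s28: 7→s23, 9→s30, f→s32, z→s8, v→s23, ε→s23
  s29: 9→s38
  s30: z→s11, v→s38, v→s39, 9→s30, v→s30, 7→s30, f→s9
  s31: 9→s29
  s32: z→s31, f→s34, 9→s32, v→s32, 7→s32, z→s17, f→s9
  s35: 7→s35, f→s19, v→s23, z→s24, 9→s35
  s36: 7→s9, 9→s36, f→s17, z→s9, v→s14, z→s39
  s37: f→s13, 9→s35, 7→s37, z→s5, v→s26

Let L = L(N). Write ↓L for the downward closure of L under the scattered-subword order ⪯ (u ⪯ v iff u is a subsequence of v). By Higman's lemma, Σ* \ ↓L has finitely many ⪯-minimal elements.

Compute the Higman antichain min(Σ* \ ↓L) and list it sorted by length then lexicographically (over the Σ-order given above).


Antichain: [zz, fz7, vff, 9v9f].

|Q|=40, |F|=28, |δ|=176 (16 ε).
min D↑ (25 st, q0=0, F={13}): 0:9→1,7→0,f→2,v→3,z→4 1:9→1,7→1,f→5,v→6,z→7 2:9→5,7→2,f→2,v→8,z→9 3:9→10,7→3,f→11,v→3,z→12 4:9→7,7→4,f→4,v→12,z→13 5:9→5,7→5,f→5,v→14,z→15 6:9→16,7→6,f→11,v→6,z→17 7:9→7,7→7,f→7,v→17,z→13 8:9→18,7→8,f→11,v→8,z→19 9:9→15,7→13,f→9,v→19,z→13 10:9→10,7→10,f→11,v→6,z→20 11:9→11,7→11,f→13,v→11,z→21 12:9→20,7→12,f→22,v→12,z→13 13:9→13,7→13,f→13,v→13,z→13 14:9→11,7→14,f→11,v→14,z→23 15:9→15,7→13,f→15,v→23,z→13 16:9→16,7→16,f→13,v→16,z→22 17:9→22,7→17,f→22,v→17,z→13 18:9→18,7→18,f→11,v→14,z→24 19:9→24,7→13,f→21,v→19,z→13 20:9→20,7→20,f→22,v→17,z→13 21:9→21,7→13,f→13,v→21,z→13 22:9→22,7→22,f→13,v→22,z→13 23:9→21,7→13,f→21,v→23,z→13 24:9→24,7→13,f→21,v→23,z→13 (ε-aug+det+¬).
'zz': N↓-sim [38, 23, 8] end={s18,s29,s31,s33,s38,s39,s7,s9} rej; 2/2 deletions ∈↓L.
'fz7': N↓-sim [38, 31, 17, 1] end={s9} ∉↓L; 3/3 deletions ∈↓L.
'vff': N↓-sim [38, 27, 9, 2] end={s34,s9} ∉↓L; 3/3 del acc.
'9v9f': run [38, 29, 19, 10, 2] end={s34,s9} ∉↓L; 4/4 deletions ∈↓L.
4 words, ⪯-incomp.


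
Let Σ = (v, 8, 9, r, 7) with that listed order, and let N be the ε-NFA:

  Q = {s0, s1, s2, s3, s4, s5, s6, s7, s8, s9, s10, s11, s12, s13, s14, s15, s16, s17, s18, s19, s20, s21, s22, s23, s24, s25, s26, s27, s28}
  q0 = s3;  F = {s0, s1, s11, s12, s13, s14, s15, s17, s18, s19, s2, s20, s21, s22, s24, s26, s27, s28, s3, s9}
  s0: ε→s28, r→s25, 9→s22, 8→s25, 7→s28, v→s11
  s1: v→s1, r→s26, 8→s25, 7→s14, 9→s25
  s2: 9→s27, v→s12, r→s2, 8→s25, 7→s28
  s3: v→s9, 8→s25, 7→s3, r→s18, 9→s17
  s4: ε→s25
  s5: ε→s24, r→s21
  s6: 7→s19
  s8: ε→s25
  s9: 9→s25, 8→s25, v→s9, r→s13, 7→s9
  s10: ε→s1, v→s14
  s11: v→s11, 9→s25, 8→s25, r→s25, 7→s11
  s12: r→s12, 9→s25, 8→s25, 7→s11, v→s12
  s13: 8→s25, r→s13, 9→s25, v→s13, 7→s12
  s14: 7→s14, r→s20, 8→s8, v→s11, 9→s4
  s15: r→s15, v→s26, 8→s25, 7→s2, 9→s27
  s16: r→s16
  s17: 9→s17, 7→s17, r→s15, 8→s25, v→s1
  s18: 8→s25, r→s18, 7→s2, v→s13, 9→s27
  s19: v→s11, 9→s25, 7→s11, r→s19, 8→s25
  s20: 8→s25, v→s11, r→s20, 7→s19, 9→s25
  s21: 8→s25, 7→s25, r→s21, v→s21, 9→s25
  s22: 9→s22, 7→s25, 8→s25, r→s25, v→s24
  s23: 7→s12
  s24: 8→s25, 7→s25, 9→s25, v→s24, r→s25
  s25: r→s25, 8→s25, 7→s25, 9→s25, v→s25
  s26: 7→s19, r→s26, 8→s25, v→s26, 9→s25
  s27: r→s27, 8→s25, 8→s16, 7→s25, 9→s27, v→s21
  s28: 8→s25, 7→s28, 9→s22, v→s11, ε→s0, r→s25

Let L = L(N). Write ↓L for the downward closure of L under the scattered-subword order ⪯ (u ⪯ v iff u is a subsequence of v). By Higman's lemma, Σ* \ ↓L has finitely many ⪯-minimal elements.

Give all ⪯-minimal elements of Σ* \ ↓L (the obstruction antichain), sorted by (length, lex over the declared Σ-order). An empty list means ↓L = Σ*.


|Q|=29, |F|=20, |δ|=117 (6 ε).
min D↑ (20 st, q0=0, F={2}): 0:v→1,8→2,9→3,r→4,7→0 1:v→1,8→2,9→2,r→5,7→1 2:v→2,8→2,9→2,r→2,7→2 3:v→6,8→2,9→3,r→7,7→3 4:v→5,8→2,9→8,r→4,7→9 5:v→5,8→2,9→2,r→5,7→10 6:v→6,8→2,9→2,r→11,7→12 7:v→11,8→2,9→8,r→7,7→9 8:v→13,8→2,9→8,r→8,7→2 9:v→10,8→2,9→8,r→9,7→14 10:v→10,8→2,9→2,r→10,7→15 11:v→11,8→2,9→2,r→11,7→16 12:v→15,8→2,9→2,r→17,7→12 13:v→13,8→2,9→2,r→13,7→2 14:v→15,8→2,9→18,r→2,7→14 15:v→15,8→2,9→2,r→2,7→15 16:v→15,8→2,9→2,r→16,7→15 17:v→15,8→2,9→2,r→17,7→16 18:v→19,8→2,9→18,r→2,7→2 19:v→19,8→2,9→2,r→2,7→2 (ε-aug+det+¬).
'8': N↓-sim [24, 3] end={s16,s25,s8} rej; 1/1 del acc.
'v9': |S_i|=[24, 14, 2] end={s25,s4} — reject; 2/2 single-dels accept.
'r97': run [24, 17, 6, 1] end={s25} ∉↓L; 3/3 deletions ∈↓L.
'r77r': run [24, 17, 12, 6, 1] end={s25} rej; 4/4 deletions ∈↓L.
'9v7vr': N↓-sim [24, 20, 12, 7, 2, 1] end={s25} rej; 5/5 deletions ∈↓L.
5 words, ⪯-incomp.

A = [8, v9, r97, r77r, 9v7vr].


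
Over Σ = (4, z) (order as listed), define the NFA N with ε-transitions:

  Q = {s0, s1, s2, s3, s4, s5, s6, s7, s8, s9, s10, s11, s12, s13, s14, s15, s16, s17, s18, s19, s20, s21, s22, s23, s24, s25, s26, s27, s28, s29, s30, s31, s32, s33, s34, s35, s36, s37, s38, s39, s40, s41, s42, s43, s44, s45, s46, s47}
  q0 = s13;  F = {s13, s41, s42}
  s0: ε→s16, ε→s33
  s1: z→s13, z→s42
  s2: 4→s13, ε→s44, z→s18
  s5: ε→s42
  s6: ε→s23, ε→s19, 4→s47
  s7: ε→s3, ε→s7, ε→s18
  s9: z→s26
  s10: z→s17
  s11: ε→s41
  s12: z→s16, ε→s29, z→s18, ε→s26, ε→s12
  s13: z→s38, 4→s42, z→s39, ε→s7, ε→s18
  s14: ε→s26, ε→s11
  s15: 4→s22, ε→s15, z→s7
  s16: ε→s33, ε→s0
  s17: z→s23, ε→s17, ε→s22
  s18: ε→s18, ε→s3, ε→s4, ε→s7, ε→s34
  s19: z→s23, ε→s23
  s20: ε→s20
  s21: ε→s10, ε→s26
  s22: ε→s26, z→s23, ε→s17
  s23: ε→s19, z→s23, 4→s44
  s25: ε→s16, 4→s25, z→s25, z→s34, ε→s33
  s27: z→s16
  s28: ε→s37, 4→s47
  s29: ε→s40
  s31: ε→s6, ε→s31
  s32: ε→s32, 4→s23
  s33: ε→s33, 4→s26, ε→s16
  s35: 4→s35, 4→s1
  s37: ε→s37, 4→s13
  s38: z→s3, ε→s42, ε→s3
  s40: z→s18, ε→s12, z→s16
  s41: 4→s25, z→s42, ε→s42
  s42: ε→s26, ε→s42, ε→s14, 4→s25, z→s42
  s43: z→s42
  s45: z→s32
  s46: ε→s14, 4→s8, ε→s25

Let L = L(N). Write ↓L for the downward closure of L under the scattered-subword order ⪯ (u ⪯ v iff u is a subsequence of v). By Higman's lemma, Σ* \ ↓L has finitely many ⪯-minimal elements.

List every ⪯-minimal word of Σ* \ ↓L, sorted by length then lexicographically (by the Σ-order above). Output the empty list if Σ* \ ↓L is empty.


|Q|=48, |F|=3, |δ|=92 (53 ε).
min D↑ (3 st, q0=0, F={2}): 0:4→1,z→1 1:4→2,z→1 2:4→2,z→2.
'44': |S_i|=[17, 10, 6] end={s0,s16,s25,s26,s33,s34} ∉↓L; 2/2 deletions ∈↓L.
'z4': N↓-sim [17, 13, 6] end={s0,s16,s25,s26,s33,s34} ∉↓L; 2/2 deletions ∈↓L.
2 minimals (antichain).

Antichain: [44, z4].


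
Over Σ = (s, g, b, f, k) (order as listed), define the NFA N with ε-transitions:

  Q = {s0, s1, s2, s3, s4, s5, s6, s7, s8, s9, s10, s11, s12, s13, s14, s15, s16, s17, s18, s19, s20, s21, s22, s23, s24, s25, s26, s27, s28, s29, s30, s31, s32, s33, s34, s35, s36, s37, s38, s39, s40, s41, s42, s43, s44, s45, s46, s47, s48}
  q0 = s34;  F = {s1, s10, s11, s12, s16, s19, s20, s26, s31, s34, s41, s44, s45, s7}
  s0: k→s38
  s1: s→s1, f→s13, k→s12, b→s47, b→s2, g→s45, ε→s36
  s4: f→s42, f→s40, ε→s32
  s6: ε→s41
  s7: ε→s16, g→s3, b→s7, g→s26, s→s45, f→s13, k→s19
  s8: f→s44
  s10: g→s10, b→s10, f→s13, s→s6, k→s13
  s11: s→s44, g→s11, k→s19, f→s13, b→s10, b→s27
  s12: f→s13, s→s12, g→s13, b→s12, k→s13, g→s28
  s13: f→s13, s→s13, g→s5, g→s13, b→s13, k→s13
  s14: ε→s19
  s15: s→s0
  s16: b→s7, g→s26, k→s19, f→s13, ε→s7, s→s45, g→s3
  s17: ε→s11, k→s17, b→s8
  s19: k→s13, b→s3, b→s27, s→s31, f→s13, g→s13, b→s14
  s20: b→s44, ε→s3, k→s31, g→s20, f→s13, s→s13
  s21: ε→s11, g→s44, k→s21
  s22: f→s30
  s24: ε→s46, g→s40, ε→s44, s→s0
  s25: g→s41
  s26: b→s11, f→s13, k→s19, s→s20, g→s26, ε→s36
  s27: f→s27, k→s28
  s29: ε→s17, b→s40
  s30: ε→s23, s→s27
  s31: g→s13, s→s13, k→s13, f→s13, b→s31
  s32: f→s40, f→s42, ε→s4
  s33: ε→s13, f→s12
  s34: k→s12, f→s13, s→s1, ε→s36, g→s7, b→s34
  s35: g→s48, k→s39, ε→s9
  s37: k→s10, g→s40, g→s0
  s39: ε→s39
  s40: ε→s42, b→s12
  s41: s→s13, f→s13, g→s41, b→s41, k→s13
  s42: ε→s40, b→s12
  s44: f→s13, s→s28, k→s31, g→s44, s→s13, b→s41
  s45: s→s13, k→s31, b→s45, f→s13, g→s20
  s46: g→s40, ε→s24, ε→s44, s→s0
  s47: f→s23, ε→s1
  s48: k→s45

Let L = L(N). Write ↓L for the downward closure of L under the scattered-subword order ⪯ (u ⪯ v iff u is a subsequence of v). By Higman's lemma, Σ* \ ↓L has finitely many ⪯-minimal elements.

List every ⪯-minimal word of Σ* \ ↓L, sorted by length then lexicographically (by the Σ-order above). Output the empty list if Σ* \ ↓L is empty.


A = [f, kg, kk, sgs, gss, ggbbk].

|Q|=49, |F|=14, |δ|=139 (24 ε).
min D↑ (14 st, q0=0, F={3}): 0:s→1,g→2,b→0,f→3,k→4 1:s→1,g→5,b→1,f→3,k→4 2:s→5,g→6,b→2,f→3,k→7 3:s→3,g→3,b→3,f→3,k→3 4:s→4,g→3,b→4,f→3,k→3 5:s→3,g→8,b→5,f→3,k→9 6:s→8,g→6,b→10,f→3,k→7 7:s→9,g→3,b→7,f→3,k→3 8:s→3,g→8,b→11,f→3,k→9 9:s→3,g→3,b→9,f→3,k→3 10:s→11,g→10,b→12,f→3,k→7 11:s→3,g→11,b→13,f→3,k→9 12:s→13,g→12,b→12,f→3,k→3 13:s→3,g→13,b→13,f→3,k→3 (ε-aug+det+¬).
'f': run [25, 5] end={s13,s23,s27,s28,s5} — reject; 1/1 del acc.
'kg': |S_i|=[25, 9, 3] end={s13,s28,s5} ∉↓L; 2/2 del acc.
'kk': N↓-sim [25, 9, 3] end={s13,s28,s5} — reject; 2/2 single-dels accept.
'sgs': N↓-sim [25, 16, 9, 3] end={s13,s28,s5} rej; 3/3 deletions ∈↓L.
'gss': |S_i|=[25, 19, 10, 3] end={s13,s28,s5} rej; 3/3 del acc.
'ggbbk': N↓-sim [25, 19, 16, 13, 11, 3] end={s13,s28,s5} ∉↓L; 5/5 deletions ∈↓L.
6 minimals (antichain).
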